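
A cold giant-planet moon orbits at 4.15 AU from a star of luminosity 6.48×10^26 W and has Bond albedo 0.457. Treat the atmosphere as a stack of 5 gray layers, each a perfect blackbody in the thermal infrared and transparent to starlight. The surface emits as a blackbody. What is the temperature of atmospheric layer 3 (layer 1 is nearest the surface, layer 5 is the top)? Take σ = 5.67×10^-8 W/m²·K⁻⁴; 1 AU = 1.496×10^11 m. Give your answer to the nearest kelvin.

Orbital distance: d = 4.15 AU = 6.208×10^11 m.
Flux at the orbit: S = L/(4πd²) = 6.48×10^26/(4π·(6.21×10^11)²) = 133.8 W/m².
The effective emission temperature is T_e = [S(1−α)/(4σ)]^¼ = 133.8 K.
The net upward flux σT_e⁴ is constant between every pair of levels, so T_k⁴ = (N+1−k)T_e⁴.
T_3 = (3)^(1/4)·133.8 = 176.1 K.

176 K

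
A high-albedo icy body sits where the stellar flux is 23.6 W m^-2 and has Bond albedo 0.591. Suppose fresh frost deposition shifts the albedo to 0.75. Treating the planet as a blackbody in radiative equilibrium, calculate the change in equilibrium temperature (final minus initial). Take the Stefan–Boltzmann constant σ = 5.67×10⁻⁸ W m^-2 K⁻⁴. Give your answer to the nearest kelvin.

-9 kelvin

With α = 0.591, T₁ = 80.77 K.
With α = 0.75, T₂ = 71.42 K.
ΔT = T₂ − T₁ = -9.353 K.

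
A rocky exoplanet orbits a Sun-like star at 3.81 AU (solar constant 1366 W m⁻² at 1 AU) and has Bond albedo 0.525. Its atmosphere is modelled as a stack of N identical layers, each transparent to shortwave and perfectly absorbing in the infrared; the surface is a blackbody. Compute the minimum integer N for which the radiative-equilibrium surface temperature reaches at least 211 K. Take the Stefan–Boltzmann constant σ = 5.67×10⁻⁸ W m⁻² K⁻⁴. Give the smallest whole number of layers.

Irradiance scales as 1/d², so S = 1366 W m⁻² × (1/3.81)² = 94.10 W m⁻².
The effective emission temperature is T_e = [S(1−α)/(4σ)]^¼ = 118.5 K.
T_s = (N+1)^(1/4)·T_e ≥ 211 K requires N+1 ≥ (T_s/T_e)⁴ = (211/118.5)⁴ = 10.057.
So N ≥ 9.057; the smallest integer is N = 10.

10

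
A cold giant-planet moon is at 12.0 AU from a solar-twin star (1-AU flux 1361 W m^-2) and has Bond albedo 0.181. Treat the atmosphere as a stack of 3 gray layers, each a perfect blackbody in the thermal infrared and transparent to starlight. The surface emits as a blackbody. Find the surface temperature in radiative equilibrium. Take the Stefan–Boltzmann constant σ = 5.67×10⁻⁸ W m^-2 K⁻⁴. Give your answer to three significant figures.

108 K

Irradiance scales as 1/d², so S = 1361 W m^-2 × (1/12.0)² = 9.451 W m^-2.
The effective emission temperature is T_e = [S(1−α)/(4σ)]^¼ = 76.43 K.
Layer-by-layer balance gives σT_s⁴ = (N+1)σT_e⁴, so T_s = 4^¼·76.43 = 108.1 K.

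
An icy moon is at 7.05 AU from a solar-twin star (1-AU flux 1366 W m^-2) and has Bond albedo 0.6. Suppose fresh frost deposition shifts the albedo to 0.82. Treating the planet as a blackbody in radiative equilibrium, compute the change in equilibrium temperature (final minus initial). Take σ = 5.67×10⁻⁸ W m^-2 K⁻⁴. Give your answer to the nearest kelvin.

Flux at the orbit: S = 1366/(7.05)² = 27.48 W m^-2.
With α = 0.6, T₁ = 83.44 K.
Final:   T₂ = [S(1−0.82)/(4σ)]^(1/4) = 68.34 K.
ΔT = T₂ − T₁ = -15.10 K.

-15 kelvin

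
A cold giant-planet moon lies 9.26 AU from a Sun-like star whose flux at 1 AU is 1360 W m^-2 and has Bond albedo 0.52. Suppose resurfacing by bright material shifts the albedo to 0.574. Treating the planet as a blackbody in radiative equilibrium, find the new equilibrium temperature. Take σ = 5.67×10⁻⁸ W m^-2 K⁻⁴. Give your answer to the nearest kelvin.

74 kelvin

Flux at the orbit: S = 1360/(9.26)² = 15.86 W m^-2.
With the new albedo, S(1−α₂)/4 = 1.689 W m^-2, so T₂ = 73.88 K.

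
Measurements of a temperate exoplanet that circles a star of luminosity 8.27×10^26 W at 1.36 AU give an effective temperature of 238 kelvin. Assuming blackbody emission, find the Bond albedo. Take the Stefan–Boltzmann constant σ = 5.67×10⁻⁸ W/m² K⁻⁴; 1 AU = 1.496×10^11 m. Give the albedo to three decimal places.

0.542

Orbital distance: d = 1.36 AU = 2.035×10^11 m.
Flux at the orbit: S = L/(4πd²) = 8.27×10^26/(4π·(2.03×10^11)²) = 1590 W/m².
From σT⁴ = S(1−α)/4 we invert for α: 1−α = 4σT⁴/S.
σT⁴ = 181.9 W/m², so 4σT⁴ = 727.7 W/m².
1−α = 727.7/1590 = 0.4577, so α = 0.5423.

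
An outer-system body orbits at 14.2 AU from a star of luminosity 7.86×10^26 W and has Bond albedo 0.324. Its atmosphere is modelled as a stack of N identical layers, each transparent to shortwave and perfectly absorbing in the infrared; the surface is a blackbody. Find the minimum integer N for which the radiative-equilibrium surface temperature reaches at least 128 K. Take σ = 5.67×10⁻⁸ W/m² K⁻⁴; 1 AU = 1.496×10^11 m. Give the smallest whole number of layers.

6

Orbital distance: d = 14.2 AU = 2.124×10^12 m.
Spreading L over a sphere of radius d: S = 7.86×10^26/(4π·2.12×10^12²) = 13.86 W/m².
Top-of-atmosphere balance: σT_e⁴ = S(1−α)/4 = 2.342 W/m² → T_e = 80.17 K.
T_s = (N+1)^(1/4)·T_e ≥ 128 K requires N+1 ≥ (T_s/T_e)⁴ = (128/80.17)⁴ = 6.498.
So N ≥ 5.498; the smallest integer is N = 6.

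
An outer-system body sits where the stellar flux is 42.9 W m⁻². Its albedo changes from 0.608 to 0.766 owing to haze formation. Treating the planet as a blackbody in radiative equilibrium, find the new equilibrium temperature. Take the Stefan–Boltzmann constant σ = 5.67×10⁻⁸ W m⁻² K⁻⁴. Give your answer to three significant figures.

81.6 K

T₂ = [S(1−α₂)/(4σ)]^(1/4) = [42.90·0.234/(4σ)]^(1/4) = 81.57 K.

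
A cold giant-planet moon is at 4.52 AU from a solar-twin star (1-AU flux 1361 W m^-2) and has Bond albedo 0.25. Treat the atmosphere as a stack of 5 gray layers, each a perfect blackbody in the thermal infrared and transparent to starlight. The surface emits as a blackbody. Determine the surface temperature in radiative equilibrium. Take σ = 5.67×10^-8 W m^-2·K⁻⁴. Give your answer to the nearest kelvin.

191 K

By the inverse-square law, S = 1361/4.52² = 66.62 W m^-2.
OLR = S(1−α)/4 = 12.49 W m^-2; the top layer radiates at T_e = 121.8 K.
Layer-by-layer balance gives σT_s⁴ = (N+1)σT_e⁴, so T_s = 6^¼·121.8 = 190.7 K.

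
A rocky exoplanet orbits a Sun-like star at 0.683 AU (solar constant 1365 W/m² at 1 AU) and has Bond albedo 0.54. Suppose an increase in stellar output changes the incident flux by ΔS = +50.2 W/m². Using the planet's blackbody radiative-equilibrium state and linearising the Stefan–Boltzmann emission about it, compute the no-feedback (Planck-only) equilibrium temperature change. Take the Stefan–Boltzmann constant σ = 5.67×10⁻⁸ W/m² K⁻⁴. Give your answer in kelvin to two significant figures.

Irradiance scales as 1/d², so S = 1365 W/m² × (1/0.683)² = 2926 W/m².
Reference equilibrium: T_e = [S(1−α)/(4σ)]^(1/4) = 277.6 K.
Only a fraction (1−α) is absorbed and it's spread over 4πR², so ΔF = (1−α)ΔS/4 = 5.773 W/m².
Linearising σT⁴ gives d(σT⁴)/dT = 4σT_e³ = 4.850 W/m² per K.
Hence the no-feedback warming is ΔF/(4σT_e³) = 1.19 K.

1.2 K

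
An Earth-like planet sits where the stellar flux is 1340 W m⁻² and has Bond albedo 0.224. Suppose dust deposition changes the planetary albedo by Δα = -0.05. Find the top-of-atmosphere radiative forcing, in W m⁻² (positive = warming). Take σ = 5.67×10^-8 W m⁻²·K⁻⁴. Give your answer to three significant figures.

16.8 W m⁻²

TOA radiative forcing: ΔF = −S·Δα/4 = −1340·(-0.05)/4 = 16.75 W m⁻².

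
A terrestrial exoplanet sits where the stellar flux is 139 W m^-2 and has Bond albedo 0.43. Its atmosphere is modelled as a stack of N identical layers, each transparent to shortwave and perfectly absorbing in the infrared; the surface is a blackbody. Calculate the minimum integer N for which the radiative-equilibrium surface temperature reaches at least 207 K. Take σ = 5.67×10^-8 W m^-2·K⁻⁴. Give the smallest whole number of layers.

5

The effective emission temperature is T_e = [S(1−α)/(4σ)]^¼ = 136.7 K.
Since T_s⁴ = (N+1)T_e⁴, we need N ≥ (T_s/T_e)⁴ − 1 = 4.256.
Rounding up, N = 5.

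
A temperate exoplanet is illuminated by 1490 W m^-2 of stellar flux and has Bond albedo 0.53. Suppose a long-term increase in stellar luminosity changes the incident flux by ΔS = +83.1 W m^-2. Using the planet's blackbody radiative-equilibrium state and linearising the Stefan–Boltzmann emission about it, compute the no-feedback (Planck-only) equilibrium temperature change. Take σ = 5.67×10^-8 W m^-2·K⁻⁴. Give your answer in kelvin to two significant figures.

Reference equilibrium: T_e = [S(1−α)/(4σ)]^(1/4) = 235.7 K.
TOA radiative forcing: ΔF = (1−α)ΔS/4 = 0.47·(+83.1)/4 = 9.764 W m^-2.
Planck response: λ_P = 4σT_e³ = 4·5.67×10⁻⁸·(235.7)³ = 2.971 W m^-2/K.
ΔT₀ = ΔF/λ_P = 9.764/2.971 = 3.29 K.

3.3 K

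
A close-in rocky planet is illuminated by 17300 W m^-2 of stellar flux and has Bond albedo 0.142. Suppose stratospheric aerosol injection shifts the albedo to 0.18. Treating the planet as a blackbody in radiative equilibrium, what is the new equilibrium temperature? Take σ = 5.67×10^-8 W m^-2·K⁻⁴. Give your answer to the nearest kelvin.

T₂ = [S(1−α₂)/(4σ)]^(1/4) = [17300·0.82/(4σ)]^(1/4) = 500.1 K.

500 K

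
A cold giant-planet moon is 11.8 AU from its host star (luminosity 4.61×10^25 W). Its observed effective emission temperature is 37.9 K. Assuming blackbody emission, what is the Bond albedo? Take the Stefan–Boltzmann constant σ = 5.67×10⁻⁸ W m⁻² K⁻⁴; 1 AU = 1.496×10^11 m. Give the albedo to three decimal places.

Orbital distance: d = 11.8 AU = 1.765×10^12 m.
Spreading L over a sphere of radius d: S = 4.61×10^25/(4π·1.77×10^12²) = 1.177 W m⁻².
Energy balance: S(1−α)/4 = σT⁴, so 1−α = 4σT⁴/S.
σT⁴ = 0.1170 W m⁻², so 4σT⁴ = 0.4680 W m⁻².
1−α = 0.4680/1.177 = 0.3975, so α = 0.6025.

0.603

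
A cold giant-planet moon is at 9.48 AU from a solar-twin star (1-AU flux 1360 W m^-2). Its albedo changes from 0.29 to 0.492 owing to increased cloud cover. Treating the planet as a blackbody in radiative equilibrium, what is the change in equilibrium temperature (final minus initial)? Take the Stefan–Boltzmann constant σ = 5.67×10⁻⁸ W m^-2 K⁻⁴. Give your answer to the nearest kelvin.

-7 kelvin

By the inverse-square law, S = 1360/9.48² = 15.13 W m^-2.
Initial: T₁ = [S(1−0.29)/(4σ)]^(1/4) = 82.96 K.
After:  T₂ = [15.13·0.508/(4σ)]^(1/4) = 76.30 K.
ΔT = T₂ − T₁ = -6.661 K.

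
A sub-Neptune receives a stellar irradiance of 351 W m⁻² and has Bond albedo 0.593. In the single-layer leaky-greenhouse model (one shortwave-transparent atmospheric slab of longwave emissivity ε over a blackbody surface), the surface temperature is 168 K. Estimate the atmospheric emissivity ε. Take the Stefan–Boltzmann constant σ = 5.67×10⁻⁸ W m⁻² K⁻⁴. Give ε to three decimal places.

TOA balance gives T_e = 158.4 K.
Since (2−ε)/2 = (T_e/T_s)⁴ = 0.7907, ε = 0.4186.

0.419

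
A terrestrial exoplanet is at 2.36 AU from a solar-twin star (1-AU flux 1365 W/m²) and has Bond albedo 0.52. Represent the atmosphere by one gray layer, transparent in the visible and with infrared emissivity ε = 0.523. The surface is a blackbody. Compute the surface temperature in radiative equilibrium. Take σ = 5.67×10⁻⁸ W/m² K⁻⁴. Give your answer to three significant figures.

Irradiance scales as 1/d², so S = 1365 W/m² × (1/2.36)² = 245.1 W/m².
Effective emission temperature (TOA balance): σT_e⁴ = S(1−α)/4 = 29.41 W/m² → T_e = 150.9 K.
The surface balance (absorbed SW + ε·downward IR = σT_s⁴) with T_a⁴ = T_s⁴/2 reduces to T_s = T_e·[2/(2−ε)]^¼ = 162.8 K.

163 K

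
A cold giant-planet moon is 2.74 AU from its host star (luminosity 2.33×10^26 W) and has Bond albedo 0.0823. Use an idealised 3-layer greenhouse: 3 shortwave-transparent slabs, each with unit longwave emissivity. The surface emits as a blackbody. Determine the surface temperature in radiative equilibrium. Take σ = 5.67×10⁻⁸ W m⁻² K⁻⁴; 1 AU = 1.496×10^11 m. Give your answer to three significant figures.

206 kelvin

Orbital distance: d = 2.74 AU = 4.099×10^11 m.
S = L/(4πd²) = 110.4 W m⁻².
OLR = S(1−α)/4 = 25.32 W m⁻²; the top layer radiates at T_e = 145.4 K.
With N = 3 opaque layers, T_s = (N+1)^(1/4)·T_e = 4^(1/4)·145.4 = 205.6 K.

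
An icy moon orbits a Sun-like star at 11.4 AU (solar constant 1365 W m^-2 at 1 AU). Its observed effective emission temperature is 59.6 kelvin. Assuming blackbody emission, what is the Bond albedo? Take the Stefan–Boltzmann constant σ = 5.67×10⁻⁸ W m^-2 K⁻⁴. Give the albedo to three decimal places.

Flux at the orbit: S = 1365/(11.4)² = 10.50 W m^-2.
Rearranging the radiative balance, α = 1 − 4σT⁴/S.
4σT⁴ = 4·5.67×10⁻⁸·(59.6)⁴ = 2.862 W m^-2.
1−α = 2.862/10.50 = 0.2725, so α = 0.7275.

0.728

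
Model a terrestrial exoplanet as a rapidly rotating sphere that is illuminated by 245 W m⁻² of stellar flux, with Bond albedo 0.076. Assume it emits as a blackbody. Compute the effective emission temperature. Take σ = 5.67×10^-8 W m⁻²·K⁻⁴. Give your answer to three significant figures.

178 K

The planet absorbs (1−α)S over its disc πR² and re-emits over 4πR², so the mean absorbed flux is (1−0.076)·245.0/4 = 56.60 W m⁻².
Set σT⁴ = 56.60 → T = (56.60/σ)^(1/4) = 177.7 K.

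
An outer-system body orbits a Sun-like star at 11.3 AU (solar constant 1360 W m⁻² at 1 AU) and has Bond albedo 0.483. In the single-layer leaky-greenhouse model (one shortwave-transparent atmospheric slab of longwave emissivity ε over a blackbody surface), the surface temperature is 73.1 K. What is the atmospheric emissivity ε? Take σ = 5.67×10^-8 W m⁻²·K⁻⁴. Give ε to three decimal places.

Irradiance scales as 1/d², so S = 1360 W m⁻² × (1/11.3)² = 10.65 W m⁻².
TOA balance gives T_e = 70.20 K.
Since (2−ε)/2 = (T_e/T_s)⁴ = 0.8503, ε = 0.2994.

0.299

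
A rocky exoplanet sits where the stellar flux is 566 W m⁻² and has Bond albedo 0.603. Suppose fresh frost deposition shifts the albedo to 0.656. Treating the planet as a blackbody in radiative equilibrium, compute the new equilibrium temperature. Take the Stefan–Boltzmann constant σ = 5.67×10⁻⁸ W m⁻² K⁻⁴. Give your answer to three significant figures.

T₂ = [S(1−α₂)/(4σ)]^(1/4) = [566.0·0.344/(4σ)]^(1/4) = 171.2 K.

171 kelvin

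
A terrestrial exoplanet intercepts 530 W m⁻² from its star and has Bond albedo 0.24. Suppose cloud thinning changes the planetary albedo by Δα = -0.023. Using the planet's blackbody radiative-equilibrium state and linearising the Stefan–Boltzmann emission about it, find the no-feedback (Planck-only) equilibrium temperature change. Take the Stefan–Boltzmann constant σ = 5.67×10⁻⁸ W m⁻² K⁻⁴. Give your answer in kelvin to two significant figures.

1.6 K

Reference equilibrium: T_e = [S(1−α)/(4σ)]^(1/4) = 205.3 K.
The change in absorbed flux is Δ[S(1−α)/4] = −SΔα/4 = 3.047 W m⁻².
The Planck feedback parameter is 4σT_e³ = 1.962 W m⁻²/K.
So ΔT₀ = 3.047/1.962 = 1.55 K.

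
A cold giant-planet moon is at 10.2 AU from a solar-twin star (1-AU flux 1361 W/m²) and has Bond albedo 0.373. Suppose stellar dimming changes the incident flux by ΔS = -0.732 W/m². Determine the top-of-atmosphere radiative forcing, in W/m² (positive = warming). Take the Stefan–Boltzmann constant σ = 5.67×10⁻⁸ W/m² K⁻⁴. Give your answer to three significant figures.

-0.115 W/m²

Irradiance scales as 1/d², so S = 1361 W/m² × (1/10.2)² = 13.08 W/m².
Only a fraction (1−α) is absorbed and it's spread over 4πR², so ΔF = (1−α)ΔS/4 = -0.1147 W/m².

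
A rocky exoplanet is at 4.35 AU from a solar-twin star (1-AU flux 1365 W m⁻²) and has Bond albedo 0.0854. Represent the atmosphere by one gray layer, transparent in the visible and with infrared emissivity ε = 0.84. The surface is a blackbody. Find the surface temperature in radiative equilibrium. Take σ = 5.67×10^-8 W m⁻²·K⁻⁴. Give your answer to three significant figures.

Irradiance scales as 1/d², so S = 1365 W m⁻² × (1/4.35)² = 72.14 W m⁻².
The planet radiates to space at T_e = [S(1−α)/(4σ)]^(1/4) = 130.6 K.
The surface balance (absorbed SW + ε·downward IR = σT_s⁴) with T_a⁴ = T_s⁴/2 reduces to T_s = T_e·[2/(2−ε)]^¼ = 149.7 K.

150 K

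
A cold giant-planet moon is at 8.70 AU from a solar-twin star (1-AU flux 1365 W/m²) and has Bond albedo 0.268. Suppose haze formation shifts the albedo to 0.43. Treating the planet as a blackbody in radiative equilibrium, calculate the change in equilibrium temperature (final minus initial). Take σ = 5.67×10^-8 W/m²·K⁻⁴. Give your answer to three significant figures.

By the inverse-square law, S = 1365/8.70² = 18.03 W/m².
Before: T₁ = [18.03·0.732/(4σ)]^(1/4) = 87.35 K.
Final:   T₂ = [S(1−0.43)/(4σ)]^(1/4) = 82.05 K.
Change: 82.05 − 87.35 = -5.295 K.

-5.29 K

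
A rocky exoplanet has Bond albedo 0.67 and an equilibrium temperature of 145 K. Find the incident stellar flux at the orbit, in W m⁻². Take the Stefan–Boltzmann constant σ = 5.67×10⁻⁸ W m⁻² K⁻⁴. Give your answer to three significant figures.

304 W m⁻²

From S(1−α)/4 = σT⁴: S = 4σT⁴/(1−α).
The emitted flux is σT⁴ = 25.06 W m⁻².
S = 4·25.06/0.33 = 303.8 W m⁻².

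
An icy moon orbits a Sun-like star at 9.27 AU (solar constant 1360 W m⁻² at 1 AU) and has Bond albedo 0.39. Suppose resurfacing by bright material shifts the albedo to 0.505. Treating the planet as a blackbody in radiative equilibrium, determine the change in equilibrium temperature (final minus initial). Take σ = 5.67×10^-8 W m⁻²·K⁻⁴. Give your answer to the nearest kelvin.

-4 kelvin

By the inverse-square law, S = 1360/9.27² = 15.83 W m⁻².
Initial: T₁ = [S(1−0.39)/(4σ)]^(1/4) = 80.77 K.
With α = 0.505, T₂ = 76.66 K.
Change: 76.66 − 80.77 = -4.110 K.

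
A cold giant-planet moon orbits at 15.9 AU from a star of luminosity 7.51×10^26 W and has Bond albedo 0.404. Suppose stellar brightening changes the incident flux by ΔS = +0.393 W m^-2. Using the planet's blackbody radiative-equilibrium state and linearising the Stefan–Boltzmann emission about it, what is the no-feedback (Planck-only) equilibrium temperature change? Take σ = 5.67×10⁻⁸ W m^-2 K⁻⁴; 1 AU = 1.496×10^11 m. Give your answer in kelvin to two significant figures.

0.68 K

d = 15.9 × 1.496×10^11 m = 2.379×10^12 m.
S = L/(4πd²) = 10.56 W m^-2.
The baseline emission temperature is T_e = 72.58 K.
Only a fraction (1−α) is absorbed and it's spread over 4πR², so ΔF = (1−α)ΔS/4 = 0.05856 W m^-2.
Linearising σT⁴ gives d(σT⁴)/dT = 4σT_e³ = 0.08673 W m^-2 per K.
ΔT₀ = ΔF/λ_P = 0.05856/0.08673 = 0.675 K.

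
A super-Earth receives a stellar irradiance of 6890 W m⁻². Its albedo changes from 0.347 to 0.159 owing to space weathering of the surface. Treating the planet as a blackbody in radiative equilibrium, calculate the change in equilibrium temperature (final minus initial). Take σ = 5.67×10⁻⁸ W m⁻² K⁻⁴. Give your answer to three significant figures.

Initial: T₁ = [S(1−0.347)/(4σ)]^(1/4) = 375.3 K.
After:  T₂ = [6890·0.841/(4σ)]^(1/4) = 399.8 K.
ΔT = T₂ − T₁ = 24.51 K.

24.5 K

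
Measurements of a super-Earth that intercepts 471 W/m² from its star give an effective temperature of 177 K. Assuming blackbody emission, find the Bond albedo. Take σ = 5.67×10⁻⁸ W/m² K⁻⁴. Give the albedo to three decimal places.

Energy balance: S(1−α)/4 = σT⁴, so 1−α = 4σT⁴/S.
4σT⁴ = 4·5.67×10⁻⁸·(177)⁴ = 222.6 W/m².
1−α = 222.6/471.0 = 0.4726, so α = 0.5274.

0.527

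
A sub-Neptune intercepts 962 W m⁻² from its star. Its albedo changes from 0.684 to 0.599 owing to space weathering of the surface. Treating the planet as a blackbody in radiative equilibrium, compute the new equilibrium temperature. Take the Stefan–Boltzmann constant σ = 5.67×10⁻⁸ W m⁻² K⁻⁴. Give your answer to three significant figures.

203 K

With the new albedo, S(1−α₂)/4 = 96.44 W m⁻², so T₂ = 203.1 K.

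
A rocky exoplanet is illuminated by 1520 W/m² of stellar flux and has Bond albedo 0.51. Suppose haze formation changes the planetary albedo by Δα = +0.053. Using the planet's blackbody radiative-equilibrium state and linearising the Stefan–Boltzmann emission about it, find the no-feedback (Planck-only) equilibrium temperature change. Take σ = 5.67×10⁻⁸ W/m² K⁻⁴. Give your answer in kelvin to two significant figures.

-6.5 kelvin

Reference equilibrium: T_e = [S(1−α)/(4σ)]^(1/4) = 239.4 K.
The change in absorbed flux is Δ[S(1−α)/4] = −SΔα/4 = -20.14 W/m².
Planck response: λ_P = 4σT_e³ = 4·5.67×10⁻⁸·(239.4)³ = 3.111 W/m²/K.
So ΔT₀ = -20.14/3.111 = -6.47 K.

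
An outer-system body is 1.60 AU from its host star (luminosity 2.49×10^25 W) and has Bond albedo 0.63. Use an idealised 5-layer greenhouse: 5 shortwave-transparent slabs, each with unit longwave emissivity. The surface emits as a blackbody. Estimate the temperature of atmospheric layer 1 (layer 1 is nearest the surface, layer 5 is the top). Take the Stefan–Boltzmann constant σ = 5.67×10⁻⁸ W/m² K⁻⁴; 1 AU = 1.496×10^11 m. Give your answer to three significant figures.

130 K

d = 1.60 × 1.496×10^11 m = 2.394×10^11 m.
Flux at the orbit: S = L/(4πd²) = 2.49×10^25/(4π·(2.39×10^11)²) = 34.58 W/m².
The effective emission temperature is T_e = [S(1−α)/(4σ)]^¼ = 86.67 K.
The net upward flux σT_e⁴ is constant between every pair of levels, so T_k⁴ = (N+1−k)T_e⁴.
T_1 = (5)^(1/4)·86.67 = 129.6 K.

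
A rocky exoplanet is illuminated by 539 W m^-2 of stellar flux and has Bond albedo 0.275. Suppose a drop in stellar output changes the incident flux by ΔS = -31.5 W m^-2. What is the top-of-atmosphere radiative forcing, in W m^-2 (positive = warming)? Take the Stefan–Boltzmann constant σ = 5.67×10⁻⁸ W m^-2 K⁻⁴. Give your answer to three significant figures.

-5.71 W m^-2

Only a fraction (1−α) is absorbed and it's spread over 4πR², so ΔF = (1−α)ΔS/4 = -5.709 W m^-2.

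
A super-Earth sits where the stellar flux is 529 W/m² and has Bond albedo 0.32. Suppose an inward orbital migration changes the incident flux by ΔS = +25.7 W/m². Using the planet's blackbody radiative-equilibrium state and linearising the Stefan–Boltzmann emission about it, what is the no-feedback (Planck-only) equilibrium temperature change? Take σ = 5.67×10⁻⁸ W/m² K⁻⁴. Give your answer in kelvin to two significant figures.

Unperturbed T_e = [529.0·(1−0.32)/(4σ)]^¼ = 199.6 K.
TOA radiative forcing: ΔF = (1−α)ΔS/4 = 0.68·(+25.7)/4 = 4.369 W/m².
Planck response: λ_P = 4σT_e³ = 4·5.67×10⁻⁸·(199.6)³ = 1.803 W/m²/K.
Hence the no-feedback warming is ΔF/(4σT_e³) = 2.42 K.

2.4 K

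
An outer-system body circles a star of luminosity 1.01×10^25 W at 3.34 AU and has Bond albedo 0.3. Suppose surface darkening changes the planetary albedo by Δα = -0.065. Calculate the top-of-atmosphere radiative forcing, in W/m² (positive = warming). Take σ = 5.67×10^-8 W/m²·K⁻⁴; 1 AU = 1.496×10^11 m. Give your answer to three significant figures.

0.0523 W/m²

d = 3.34 × 1.496×10^11 m = 4.997×10^11 m.
S = L/(4πd²) = 3.219 W/m².
ΔF = −(S/4)Δα = −(3.219/4)×(-0.065) = 0.05231 W/m².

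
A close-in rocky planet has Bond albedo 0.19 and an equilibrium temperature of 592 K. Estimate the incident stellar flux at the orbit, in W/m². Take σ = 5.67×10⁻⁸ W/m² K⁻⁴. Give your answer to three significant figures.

34400 W/m²

Invert the energy balance for S: S = 4σT⁴/(1−α).
σT⁴ = 5.67×10⁻⁸·(592)⁴ = 6964 W/m².
S = 4·6964/0.81 = 34390 W/m².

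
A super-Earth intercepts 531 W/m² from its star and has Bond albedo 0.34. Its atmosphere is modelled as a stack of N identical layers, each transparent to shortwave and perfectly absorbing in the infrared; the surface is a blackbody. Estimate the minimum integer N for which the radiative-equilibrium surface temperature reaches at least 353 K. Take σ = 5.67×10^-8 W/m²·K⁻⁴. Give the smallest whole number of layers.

The effective emission temperature is T_e = [S(1−α)/(4σ)]^¼ = 198.3 K.
Since T_s⁴ = (N+1)T_e⁴, we need N ≥ (T_s/T_e)⁴ − 1 = 9.049.
The minimum whole number is N = 10.

10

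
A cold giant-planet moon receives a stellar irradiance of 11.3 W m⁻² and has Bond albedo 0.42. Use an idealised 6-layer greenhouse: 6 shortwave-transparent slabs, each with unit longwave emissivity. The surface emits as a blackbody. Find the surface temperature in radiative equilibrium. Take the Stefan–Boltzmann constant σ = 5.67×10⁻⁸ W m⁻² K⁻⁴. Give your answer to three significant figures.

OLR = S(1−α)/4 = 1.639 W m⁻²; the top layer radiates at T_e = 73.32 K.
For an N-layer opaque stack, T_s⁴ = (N+1)T_e⁴, hence T_s = (7)^(1/4)×73.32 K = 119.3 K.

119 K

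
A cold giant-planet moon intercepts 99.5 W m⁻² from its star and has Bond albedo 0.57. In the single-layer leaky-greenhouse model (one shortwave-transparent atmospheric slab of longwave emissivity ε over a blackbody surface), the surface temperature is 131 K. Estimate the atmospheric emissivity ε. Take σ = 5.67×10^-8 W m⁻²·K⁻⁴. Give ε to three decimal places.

TOA balance gives T_e = 117.2 K.
Inverting T_s⁴ = 2T_e⁴/(2−ε): (T_e/T_s)⁴ = 0.6406, so ε = 2(1 − 0.6406) = 0.7189.

0.719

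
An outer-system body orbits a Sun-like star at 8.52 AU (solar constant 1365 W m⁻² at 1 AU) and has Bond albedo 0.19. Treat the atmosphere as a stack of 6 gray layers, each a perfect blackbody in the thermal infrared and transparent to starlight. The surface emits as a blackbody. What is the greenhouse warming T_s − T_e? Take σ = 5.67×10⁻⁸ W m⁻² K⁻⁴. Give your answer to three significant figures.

56.7 kelvin

Irradiance scales as 1/d², so S = 1365 W m⁻² × (1/8.52)² = 18.80 W m⁻².
The effective emission temperature is T_e = [S(1−α)/(4σ)]^¼ = 90.53 K.
T_s = (N+1)^(1/4)·T_e = 147.2 K.
So the greenhouse effect raises the surface by 147.2 − 90.53 = 56.72 K.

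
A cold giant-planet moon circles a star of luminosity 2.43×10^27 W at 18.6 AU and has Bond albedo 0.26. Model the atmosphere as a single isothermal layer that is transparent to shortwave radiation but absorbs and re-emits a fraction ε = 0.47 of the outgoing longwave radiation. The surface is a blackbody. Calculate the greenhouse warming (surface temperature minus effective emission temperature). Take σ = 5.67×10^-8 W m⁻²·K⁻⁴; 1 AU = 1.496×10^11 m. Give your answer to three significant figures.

6.58 K

Orbital distance: d = 18.6 AU = 2.783×10^12 m.
S = L/(4πd²) = 24.98 W m⁻².
The planet radiates to space at T_e = [S(1−α)/(4σ)]^(1/4) = 95.01 K.
For a single slab of emissivity ε, T_s⁴ = 2T_e⁴/(2−ε); thus T_s = 95.01·(1.307)^(1/4) = 101.6 K.
Greenhouse warming: T_s − T_e = 6.581 K.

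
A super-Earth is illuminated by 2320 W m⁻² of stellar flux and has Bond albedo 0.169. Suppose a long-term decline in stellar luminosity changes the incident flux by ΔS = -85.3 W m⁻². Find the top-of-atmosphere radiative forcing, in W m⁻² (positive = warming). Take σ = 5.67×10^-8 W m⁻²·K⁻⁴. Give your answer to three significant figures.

ΔF = Δ[S(1−α)]/4 = (1−0.169)·-85.3/4 = -17.72 W m⁻².

-17.7 W m⁻²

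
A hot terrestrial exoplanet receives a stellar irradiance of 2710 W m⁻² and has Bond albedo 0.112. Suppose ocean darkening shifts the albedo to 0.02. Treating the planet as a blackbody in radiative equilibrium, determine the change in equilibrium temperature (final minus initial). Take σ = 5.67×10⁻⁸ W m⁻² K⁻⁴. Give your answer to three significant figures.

8.01 K

Initial: T₁ = [S(1−0.112)/(4σ)]^(1/4) = 320.9 K.
With α = 0.02, T₂ = 329.0 K.
Change: 329.0 − 320.9 = 8.008 K.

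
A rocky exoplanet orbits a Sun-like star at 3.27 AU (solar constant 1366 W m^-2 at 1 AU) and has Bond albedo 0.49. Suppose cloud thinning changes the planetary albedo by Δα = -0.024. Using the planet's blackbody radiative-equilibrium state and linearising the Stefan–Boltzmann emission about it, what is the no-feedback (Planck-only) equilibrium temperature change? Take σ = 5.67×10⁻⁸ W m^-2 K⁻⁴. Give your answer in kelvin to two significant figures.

1.5 K

Flux at the orbit: S = 1366/(3.27)² = 127.7 W m^-2.
Reference equilibrium: T_e = [S(1−α)/(4σ)]^(1/4) = 130.2 K.
The change in absorbed flux is Δ[S(1−α)/4] = −SΔα/4 = 0.7665 W m^-2.
The Planck feedback parameter is 4σT_e³ = 0.5004 W m^-2/K.
ΔT₀ = ΔF/λ_P = 0.7665/0.5004 = 1.53 K.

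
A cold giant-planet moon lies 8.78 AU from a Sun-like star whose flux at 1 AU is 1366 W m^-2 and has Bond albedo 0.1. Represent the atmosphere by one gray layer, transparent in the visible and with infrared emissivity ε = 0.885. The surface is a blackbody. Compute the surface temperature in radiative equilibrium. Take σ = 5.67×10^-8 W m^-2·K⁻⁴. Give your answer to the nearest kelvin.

Flux at the orbit: S = 1366/(8.78)² = 17.72 W m^-2.
At the top of the atmosphere, σT_e⁴ = S(1−α)/4 = 3.987 W m^-2, giving T_e = 91.57 K.
For a single slab of emissivity ε, T_s⁴ = 2T_e⁴/(2−ε); thus T_s = 91.57·(1.794)^(1/4) = 106.0 K.

106 kelvin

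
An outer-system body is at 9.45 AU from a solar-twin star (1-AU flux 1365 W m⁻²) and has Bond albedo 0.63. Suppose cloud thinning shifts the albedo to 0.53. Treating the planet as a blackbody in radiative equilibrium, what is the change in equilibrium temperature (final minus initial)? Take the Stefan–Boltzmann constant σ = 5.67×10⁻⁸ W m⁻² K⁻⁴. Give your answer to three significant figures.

Irradiance scales as 1/d², so S = 1365 W m⁻² × (1/9.45)² = 15.29 W m⁻².
With α = 0.63, T₁ = 70.67 K.
Final:   T₂ = [S(1−0.53)/(4σ)]^(1/4) = 75.02 K.
Change: 75.02 − 70.67 = 4.355 K.

4.36 K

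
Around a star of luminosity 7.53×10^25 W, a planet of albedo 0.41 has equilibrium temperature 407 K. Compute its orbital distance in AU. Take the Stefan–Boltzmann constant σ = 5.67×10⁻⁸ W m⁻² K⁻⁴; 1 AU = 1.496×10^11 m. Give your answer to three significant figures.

Required flux: S = 4σT⁴/(1−α) = 10550 W m⁻².
Then d = [L/(4πS)]^(1/2) = 2.383×10^10 m, i.e. 0.1593 AU.

0.159 AU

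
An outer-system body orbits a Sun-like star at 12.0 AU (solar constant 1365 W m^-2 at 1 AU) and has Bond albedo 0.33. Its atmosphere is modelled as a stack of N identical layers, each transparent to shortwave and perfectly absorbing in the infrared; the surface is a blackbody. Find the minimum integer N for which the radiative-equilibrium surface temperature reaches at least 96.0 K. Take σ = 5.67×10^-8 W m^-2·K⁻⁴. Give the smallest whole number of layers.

3

Flux at the orbit: S = 1365/(12.0)² = 9.479 W m^-2.
Top-of-atmosphere balance: σT_e⁴ = S(1−α)/4 = 1.588 W m^-2 → T_e = 72.74 K.
T_s = (N+1)^(1/4)·T_e ≥ 96.0 K requires N+1 ≥ (T_s/T_e)⁴ = (96.0/72.74)⁴ = 3.033.
Rounding up, N = 3.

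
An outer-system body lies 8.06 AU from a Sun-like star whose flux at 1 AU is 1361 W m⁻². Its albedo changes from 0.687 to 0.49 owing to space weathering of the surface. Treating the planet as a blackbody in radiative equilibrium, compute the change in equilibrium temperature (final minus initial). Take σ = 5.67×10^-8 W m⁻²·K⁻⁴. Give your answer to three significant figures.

9.52 kelvin

By the inverse-square law, S = 1361/8.06² = 20.95 W m⁻².
With α = 0.687, T₁ = 73.33 K.
Final:   T₂ = [S(1−0.49)/(4σ)]^(1/4) = 82.85 K.
Change: 82.85 − 73.33 = 9.519 K.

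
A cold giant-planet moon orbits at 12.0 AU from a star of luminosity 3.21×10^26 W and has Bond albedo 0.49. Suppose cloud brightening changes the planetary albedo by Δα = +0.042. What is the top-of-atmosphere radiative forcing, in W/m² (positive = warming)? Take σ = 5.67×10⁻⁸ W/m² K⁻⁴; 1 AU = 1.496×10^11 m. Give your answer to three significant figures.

-0.0832 W/m²

Orbital distance: d = 12.0 AU = 1.795×10^12 m.
Flux at the orbit: S = L/(4πd²) = 3.21×10^26/(4π·(1.80×10^12)²) = 7.926 W/m².
ΔF = −(S/4)Δα = −(7.926/4)×(+0.042) = -0.08323 W/m².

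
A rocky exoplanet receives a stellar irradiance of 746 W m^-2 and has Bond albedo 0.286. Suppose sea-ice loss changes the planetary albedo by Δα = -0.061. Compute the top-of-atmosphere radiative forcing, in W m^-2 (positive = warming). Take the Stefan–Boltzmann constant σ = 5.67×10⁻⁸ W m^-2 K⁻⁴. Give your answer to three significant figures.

The change in absorbed flux is Δ[S(1−α)/4] = −SΔα/4 = 11.38 W m^-2.

11.4 W m^-2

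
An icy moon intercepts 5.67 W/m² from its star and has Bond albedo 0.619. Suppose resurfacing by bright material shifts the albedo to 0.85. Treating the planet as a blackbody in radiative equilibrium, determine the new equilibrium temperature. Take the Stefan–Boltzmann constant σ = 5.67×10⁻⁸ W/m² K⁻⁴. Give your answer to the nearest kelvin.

T₂ = [S(1−α₂)/(4σ)]^(1/4) = [5.670·0.15/(4σ)]^(1/4) = 44.01 K.

44 K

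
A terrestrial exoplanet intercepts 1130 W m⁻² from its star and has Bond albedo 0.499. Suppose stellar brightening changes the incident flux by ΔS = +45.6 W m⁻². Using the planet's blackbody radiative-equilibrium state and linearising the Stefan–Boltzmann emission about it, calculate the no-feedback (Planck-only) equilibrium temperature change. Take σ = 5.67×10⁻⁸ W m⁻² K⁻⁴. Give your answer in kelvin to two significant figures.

2.3 K

Unperturbed T_e = [1130·(1−0.499)/(4σ)]^¼ = 223.5 K.
Only a fraction (1−α) is absorbed and it's spread over 4πR², so ΔF = (1−α)ΔS/4 = 5.711 W m⁻².
Linearising σT⁴ gives d(σT⁴)/dT = 4σT_e³ = 2.533 W m⁻² per K.
So ΔT₀ = 5.711/2.533 = 2.25 K.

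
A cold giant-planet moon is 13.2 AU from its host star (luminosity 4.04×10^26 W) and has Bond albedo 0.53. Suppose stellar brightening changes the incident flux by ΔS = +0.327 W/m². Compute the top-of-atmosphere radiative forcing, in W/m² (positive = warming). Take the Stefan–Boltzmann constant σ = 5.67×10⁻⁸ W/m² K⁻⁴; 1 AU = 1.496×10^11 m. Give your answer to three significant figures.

0.0384 W/m²

Orbital distance: d = 13.2 AU = 1.975×10^12 m.
Flux at the orbit: S = L/(4πd²) = 4.04×10^26/(4π·(1.97×10^12)²) = 8.244 W/m².
ΔF = Δ[S(1−α)]/4 = (1−0.53)·+0.327/4 = 0.03842 W/m².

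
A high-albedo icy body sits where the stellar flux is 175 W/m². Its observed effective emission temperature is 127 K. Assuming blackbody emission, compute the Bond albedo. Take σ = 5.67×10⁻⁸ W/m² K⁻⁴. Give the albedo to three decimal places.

From σT⁴ = S(1−α)/4 we invert for α: 1−α = 4σT⁴/S.
4σT⁴ = 4·5.67×10⁻⁸·(127)⁴ = 59.00 W/m².
1−α = 59.00/175.0 = 0.3371, so α = 0.6629.

0.663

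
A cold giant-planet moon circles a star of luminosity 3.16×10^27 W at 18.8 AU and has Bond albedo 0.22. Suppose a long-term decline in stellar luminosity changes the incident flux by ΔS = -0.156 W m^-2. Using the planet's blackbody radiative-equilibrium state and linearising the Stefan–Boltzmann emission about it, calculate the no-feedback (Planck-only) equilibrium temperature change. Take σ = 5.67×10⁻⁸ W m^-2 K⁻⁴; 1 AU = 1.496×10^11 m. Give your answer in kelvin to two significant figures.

-0.13 K

d = 18.8 × 1.496×10^11 m = 2.812×10^12 m.
S = L/(4πd²) = 31.79 W m^-2.
The baseline emission temperature is T_e = 102.3 K.
TOA radiative forcing: ΔF = (1−α)ΔS/4 = 0.78·(-0.156)/4 = -0.03042 W m^-2.
Planck response: λ_P = 4σT_e³ = 4·5.67×10⁻⁸·(102.3)³ = 0.2425 W m^-2/K.
ΔT₀ = ΔF/λ_P = -0.03042/0.2425 = -0.125 K.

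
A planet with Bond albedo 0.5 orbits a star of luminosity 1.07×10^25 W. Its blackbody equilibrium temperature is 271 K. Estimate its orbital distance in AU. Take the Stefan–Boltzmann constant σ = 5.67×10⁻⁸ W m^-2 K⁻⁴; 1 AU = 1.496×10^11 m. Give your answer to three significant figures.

The flux needed for this T is 4σT⁴/(1−0.5) = 2447 W m^-2.
Then d = [L/(4πS)]^(1/2) = 1.866×10^10 m, i.e. 0.1247 AU.

0.125 AU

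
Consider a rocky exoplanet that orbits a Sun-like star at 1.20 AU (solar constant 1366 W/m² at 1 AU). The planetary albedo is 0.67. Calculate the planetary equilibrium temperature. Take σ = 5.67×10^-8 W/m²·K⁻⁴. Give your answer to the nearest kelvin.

193 K

By the inverse-square law, S = 1366/1.20² = 948.6 W/m².
Averaging over the sphere, the absorbed flux is S(1−α)/4 = 78.26 W/m².
Balancing against σT⁴: T = (78.26/5.67×10⁻⁸)^(1/4) = 192.7 K.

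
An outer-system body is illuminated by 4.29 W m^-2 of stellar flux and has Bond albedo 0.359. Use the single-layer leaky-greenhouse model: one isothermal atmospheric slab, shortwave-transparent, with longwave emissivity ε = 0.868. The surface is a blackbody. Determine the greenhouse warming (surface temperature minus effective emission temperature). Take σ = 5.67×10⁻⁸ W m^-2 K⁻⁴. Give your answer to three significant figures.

9.02 K

Effective emission temperature (TOA balance): σT_e⁴ = S(1−α)/4 = 0.6875 W m^-2 → T_e = 59.01 K.
The surface balance (absorbed SW + ε·downward IR = σT_s⁴) with T_a⁴ = T_s⁴/2 reduces to T_s = T_e·[2/(2−ε)]^¼ = 68.03 K.
The atmosphere warms the surface by 9.023 K.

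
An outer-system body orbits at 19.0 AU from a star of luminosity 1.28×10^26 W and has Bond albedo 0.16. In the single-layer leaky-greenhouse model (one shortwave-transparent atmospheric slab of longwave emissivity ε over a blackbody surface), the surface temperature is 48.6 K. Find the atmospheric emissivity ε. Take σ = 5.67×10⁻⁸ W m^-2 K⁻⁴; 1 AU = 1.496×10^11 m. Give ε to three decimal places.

Orbital distance: d = 19.0 AU = 2.842×10^12 m.
Spreading L over a sphere of radius d: S = 1.28×10^26/(4π·2.84×10^12²) = 1.261 W m^-2.
TOA balance gives T_e = 46.49 K.
T_s⁴ = T_e⁴·2/(2−ε) → ε = 2 − 2(T_e/T_s)⁴ = 2 − 2·(46.49/48.6)⁴ = 0.3260.

0.326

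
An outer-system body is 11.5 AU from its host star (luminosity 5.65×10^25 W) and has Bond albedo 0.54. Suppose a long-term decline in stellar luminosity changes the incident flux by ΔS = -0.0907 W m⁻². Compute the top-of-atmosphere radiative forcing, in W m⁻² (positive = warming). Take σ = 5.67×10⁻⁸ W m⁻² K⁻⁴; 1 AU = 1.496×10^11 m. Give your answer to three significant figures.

-0.0104 W m⁻²

d = 11.5 × 1.496×10^11 m = 1.720×10^12 m.
Spreading L over a sphere of radius d: S = 5.65×10^25/(4π·1.72×10^12²) = 1.519 W m⁻².
TOA radiative forcing: ΔF = (1−α)ΔS/4 = 0.46·(-0.0907)/4 = -0.01043 W m⁻².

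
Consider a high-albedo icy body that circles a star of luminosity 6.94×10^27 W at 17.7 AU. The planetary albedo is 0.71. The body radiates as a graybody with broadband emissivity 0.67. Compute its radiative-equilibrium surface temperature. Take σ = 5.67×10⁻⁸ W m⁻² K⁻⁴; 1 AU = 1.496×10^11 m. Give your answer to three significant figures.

111 kelvin

Orbital distance: d = 17.7 AU = 2.648×10^12 m.
Flux at the orbit: S = L/(4πd²) = 6.94×10^27/(4π·(2.65×10^12)²) = 78.77 W m⁻².
Absorbed flux (global mean): S(1−α)/4 = 78.77·0.29/4 = 5.711 W m⁻².
Equating to εσT⁴ with ε = 0.67: T = (5.711/0.67σ)^(1/4) = 110.7 K.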